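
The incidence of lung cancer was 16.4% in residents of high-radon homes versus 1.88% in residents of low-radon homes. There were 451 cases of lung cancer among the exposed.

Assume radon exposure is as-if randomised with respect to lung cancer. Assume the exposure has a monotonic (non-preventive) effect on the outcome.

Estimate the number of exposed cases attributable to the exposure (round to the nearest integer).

about 399 cases

p₁ = 0.164, p₀ = 0.0188.
PN = (p₁ − p₀)/p₁ = (0.164 − 0.0188) / 0.164 ≈ 0.88537.
Attributable cases ≈ PN × (exposed cases) = 0.88537 × 451 ≈ 399.30.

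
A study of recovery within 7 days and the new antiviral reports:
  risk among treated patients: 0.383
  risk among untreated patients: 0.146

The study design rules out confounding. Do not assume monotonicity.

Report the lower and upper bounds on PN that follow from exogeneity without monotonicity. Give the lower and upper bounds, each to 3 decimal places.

Let p₁ = 0.383, p₀ = 0.146.
Under exogeneity alone the bounds on PN are max{0,(p₁−p₀)/p₁} ≤ PN ≤ min{1,(1−p₀)/p₁}.
  lower = (p₁ − p₀)/p₁ = 0.237 / 0.383 ≈ 0.6188
  upper = min{1, (1 − p₀)/p₁} = 0.854 / 0.383 ≈ 2.2298 → capped at 1

0.619 ≤ PN ≤ 1.000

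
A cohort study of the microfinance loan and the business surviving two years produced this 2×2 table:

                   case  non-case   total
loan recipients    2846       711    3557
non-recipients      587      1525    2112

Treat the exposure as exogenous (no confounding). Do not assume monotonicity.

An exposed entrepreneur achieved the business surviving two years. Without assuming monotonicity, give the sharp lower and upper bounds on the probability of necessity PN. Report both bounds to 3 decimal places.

p₁ = P(outcome | exposed) = 2846/3557 = 0.80011
p₀ = P(outcome | unexposed) = 587/2112 = 0.27794
Under exogeneity alone the bounds on PN are max{0,(p₁−p₀)/p₁} ≤ PN ≤ min{1,(1−p₀)/p₁}.
  lower = (p₁ − p₀)/p₁ = 0.52218 / 0.80011 ≈ 0.6526
  upper = min{1, (1 − p₀)/p₁} = 0.72206 / 0.80011 ≈ 0.9025

0.653 ≤ PN ≤ 0.902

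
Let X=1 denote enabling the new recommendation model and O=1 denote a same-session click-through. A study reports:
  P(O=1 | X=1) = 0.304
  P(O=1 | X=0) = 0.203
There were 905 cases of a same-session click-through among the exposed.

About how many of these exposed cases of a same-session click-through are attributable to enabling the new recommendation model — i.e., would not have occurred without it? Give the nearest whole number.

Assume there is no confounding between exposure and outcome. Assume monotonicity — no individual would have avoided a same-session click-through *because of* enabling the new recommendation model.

Let p₁ = 0.304, p₀ = 0.203.
PN = (p₁ − p₀)/p₁ = (0.304 − 0.203) / 0.304 ≈ 0.33224.
Attributable cases ≈ PN × (exposed cases) = 0.33224 × 905 ≈ 300.67.

about 301 cases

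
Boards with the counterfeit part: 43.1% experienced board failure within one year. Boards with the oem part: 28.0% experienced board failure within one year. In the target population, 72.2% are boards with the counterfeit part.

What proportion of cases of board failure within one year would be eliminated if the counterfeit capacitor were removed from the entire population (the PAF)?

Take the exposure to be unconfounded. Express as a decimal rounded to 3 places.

p₁ = 0.431, p₀ = 0.28.
Overall risk P(Y=1) = π·p₁ + (1−π)·p₀ = 0.722×0.431 + 0.278×0.28 = 0.38902.
Under exogeneity, PAF = [P(Y=1) − p₀] / P(Y=1).
PAF = (0.38902 − 0.28) / 0.38902 ≈ 0.2802

PAF ≈ 0.280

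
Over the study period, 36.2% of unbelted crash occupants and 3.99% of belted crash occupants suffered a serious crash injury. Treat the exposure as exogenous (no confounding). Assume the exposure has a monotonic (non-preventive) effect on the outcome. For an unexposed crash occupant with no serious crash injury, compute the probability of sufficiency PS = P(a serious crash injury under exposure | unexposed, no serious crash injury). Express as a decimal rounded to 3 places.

p₁ = 0.362, p₀ = 0.0399.
Under exogeneity and monotonicity, PS = (p₁ − p₀) / (1 − p₀).
PS = (0.362 − 0.0399) / (1 − 0.0399) = 0.3221 / 0.9601 ≈ 0.3355

PS ≈ 0.335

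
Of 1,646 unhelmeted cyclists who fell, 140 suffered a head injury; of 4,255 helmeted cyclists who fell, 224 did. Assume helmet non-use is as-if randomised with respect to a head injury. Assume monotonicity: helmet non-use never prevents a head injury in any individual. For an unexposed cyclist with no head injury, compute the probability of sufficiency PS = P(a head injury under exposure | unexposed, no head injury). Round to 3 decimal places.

p₁ = P(outcome | exposed) = 140/1646 = 0.085055
p₀ = P(outcome | unexposed) = 224/4255 = 0.052644
Under exogeneity and monotonicity, PS = (p₁ − p₀) / (1 − p₀).
PS = (0.085055 − 0.052644) / (1 − 0.052644) = 0.032411 / 0.94736 ≈ 0.0342

PS ≈ 0.034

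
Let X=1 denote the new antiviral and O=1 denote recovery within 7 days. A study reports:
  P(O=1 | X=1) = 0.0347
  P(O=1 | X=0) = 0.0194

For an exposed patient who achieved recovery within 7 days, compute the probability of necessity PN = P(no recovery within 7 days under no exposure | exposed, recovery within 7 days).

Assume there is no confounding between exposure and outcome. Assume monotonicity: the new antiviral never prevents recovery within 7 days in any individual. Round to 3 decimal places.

PN ≈ 0.441

Let p₁ = 0.0347, p₀ = 0.0194.
Under exogeneity and monotonicity, PN = (p₁ − p₀) / p₁.
PN = (0.0347 − 0.0194) / 0.0347 = 0.0153 / 0.0347 ≈ 0.4409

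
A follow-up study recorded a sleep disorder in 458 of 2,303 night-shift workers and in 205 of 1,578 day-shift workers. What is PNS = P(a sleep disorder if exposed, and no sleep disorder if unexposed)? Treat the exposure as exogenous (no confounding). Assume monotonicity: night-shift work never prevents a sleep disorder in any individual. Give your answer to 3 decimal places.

p₁ = P(outcome | exposed) = 458/2303 = 0.19887
p₀ = P(outcome | unexposed) = 205/1578 = 0.12991
Under exogeneity and monotonicity, PNS = p₁ − p₀.
PNS = 0.19887 − 0.12991 = 0.06896

PNS ≈ 0.069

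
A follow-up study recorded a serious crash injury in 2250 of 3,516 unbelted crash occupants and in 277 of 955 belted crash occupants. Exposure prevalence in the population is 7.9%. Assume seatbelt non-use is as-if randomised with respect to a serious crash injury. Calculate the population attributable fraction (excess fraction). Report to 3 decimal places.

PAF ≈ 0.087

p₁ = P(outcome | exposed) = 2250/3516 = 0.63993
p₀ = P(outcome | unexposed) = 277/955 = 0.29005
Overall risk P(Y=1) = π·p₁ + (1−π)·p₀ = 0.079×0.63993 + 0.921×0.29005 = 0.31769.
Under exogeneity, PAF = [P(Y=1) − p₀] / P(Y=1).
PAF = (0.31769 − 0.29005) / 0.31769 ≈ 0.0870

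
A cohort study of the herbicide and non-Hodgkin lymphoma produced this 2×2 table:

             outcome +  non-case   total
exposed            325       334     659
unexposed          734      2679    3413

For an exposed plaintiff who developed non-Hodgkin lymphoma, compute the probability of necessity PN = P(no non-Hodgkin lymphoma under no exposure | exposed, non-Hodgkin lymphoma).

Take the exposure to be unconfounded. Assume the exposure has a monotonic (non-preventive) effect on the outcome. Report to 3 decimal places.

PN ≈ 0.564

p₁ = P(outcome | exposed) = 325/659 = 0.49317
p₀ = P(outcome | unexposed) = 734/3413 = 0.21506
Under exogeneity and monotonicity, PN = (p₁ − p₀) / p₁.
PN = (0.49317 − 0.21506) / 0.49317 = 0.27811 / 0.49317 ≈ 0.5639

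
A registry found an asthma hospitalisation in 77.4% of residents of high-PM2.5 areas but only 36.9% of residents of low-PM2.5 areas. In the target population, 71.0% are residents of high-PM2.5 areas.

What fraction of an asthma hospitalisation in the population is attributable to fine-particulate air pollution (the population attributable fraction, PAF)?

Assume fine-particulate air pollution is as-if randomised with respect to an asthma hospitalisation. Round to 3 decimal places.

p₁ = 0.774, p₀ = 0.369.
Overall risk P(Y=1) = π·p₁ + (1−π)·p₀ = 0.71×0.774 + 0.29×0.369 = 0.65655.
Under exogeneity, PAF = [P(Y=1) − p₀] / P(Y=1).
PAF = (0.65655 − 0.369) / 0.65655 ≈ 0.4380

PAF ≈ 0.438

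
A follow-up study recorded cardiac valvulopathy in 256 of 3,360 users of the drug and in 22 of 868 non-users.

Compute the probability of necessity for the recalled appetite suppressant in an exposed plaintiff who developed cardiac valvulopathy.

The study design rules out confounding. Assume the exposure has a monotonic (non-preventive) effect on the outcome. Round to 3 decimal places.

PN ≈ 0.667

p₁ = P(outcome | exposed) = 256/3360 = 0.07619
p₀ = P(outcome | unexposed) = 22/868 = 0.025346
Under exogeneity and monotonicity, PN = (p₁ − p₀) / p₁.
PN = (0.07619 − 0.025346) / 0.07619 = 0.050845 / 0.07619 ≈ 0.6673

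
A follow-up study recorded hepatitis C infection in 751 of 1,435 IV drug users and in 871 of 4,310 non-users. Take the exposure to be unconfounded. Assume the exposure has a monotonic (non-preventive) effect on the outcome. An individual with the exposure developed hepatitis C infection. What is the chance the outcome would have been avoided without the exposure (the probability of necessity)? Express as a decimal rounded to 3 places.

PN ≈ 0.614

p₁ = P(outcome | exposed) = 751/1435 = 0.52334
p₀ = P(outcome | unexposed) = 871/4310 = 0.20209
Under exogeneity and monotonicity, PN = (p₁ − p₀) / p₁.
PN = (0.52334 − 0.20209) / 0.52334 = 0.32126 / 0.52334 ≈ 0.6139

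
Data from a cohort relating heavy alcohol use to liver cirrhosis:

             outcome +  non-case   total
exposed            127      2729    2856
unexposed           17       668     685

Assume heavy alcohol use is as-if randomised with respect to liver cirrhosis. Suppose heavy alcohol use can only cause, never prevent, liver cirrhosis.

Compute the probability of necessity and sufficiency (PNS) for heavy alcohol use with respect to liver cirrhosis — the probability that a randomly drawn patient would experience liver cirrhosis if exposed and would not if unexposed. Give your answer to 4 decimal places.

p₁ = P(outcome | exposed) = 127/2856 = 0.044468
p₀ = P(outcome | unexposed) = 17/685 = 0.024818
Under exogeneity and monotonicity, PNS = p₁ − p₀.
PNS = 0.044468 − 0.024818 = 0.01965

PNS ≈ 0.0197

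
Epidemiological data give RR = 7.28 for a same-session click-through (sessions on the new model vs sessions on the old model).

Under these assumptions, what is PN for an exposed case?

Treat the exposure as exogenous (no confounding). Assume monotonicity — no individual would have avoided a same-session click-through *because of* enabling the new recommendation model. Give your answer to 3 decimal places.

Under exogeneity and monotonicity, PN = (RR − 1) / RR = 1 − 1/RR.
PN = (7.28 − 1) / 7.28 = 6.28 / 7.28 ≈ 0.8626

PN ≈ 0.863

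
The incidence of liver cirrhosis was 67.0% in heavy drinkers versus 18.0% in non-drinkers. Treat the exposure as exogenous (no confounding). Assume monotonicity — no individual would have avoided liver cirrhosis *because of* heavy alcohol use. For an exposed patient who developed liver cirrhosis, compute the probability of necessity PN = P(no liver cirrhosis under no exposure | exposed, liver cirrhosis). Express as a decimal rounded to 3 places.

p₁ = 0.67, p₀ = 0.18.
Under exogeneity and monotonicity, PN = (p₁ − p₀) / p₁.
PN = (0.67 − 0.18) / 0.67 = 0.49 / 0.67 ≈ 0.7313

PN ≈ 0.731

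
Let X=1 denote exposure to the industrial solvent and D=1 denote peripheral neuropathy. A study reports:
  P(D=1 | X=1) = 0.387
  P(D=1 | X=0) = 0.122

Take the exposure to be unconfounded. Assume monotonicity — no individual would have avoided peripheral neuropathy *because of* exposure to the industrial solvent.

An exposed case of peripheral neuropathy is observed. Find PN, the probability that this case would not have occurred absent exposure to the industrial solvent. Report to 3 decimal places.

Let p₁ = 0.387, p₀ = 0.122.
Under exogeneity and monotonicity, PN = (p₁ − p₀) / p₁.
PN = (0.387 − 0.122) / 0.387 = 0.265 / 0.387 ≈ 0.6848

PN ≈ 0.685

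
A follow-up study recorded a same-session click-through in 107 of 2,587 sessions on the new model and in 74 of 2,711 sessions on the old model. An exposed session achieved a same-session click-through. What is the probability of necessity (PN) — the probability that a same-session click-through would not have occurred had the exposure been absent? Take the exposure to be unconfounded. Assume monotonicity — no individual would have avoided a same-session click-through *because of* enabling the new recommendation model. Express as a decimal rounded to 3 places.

PN ≈ 0.340

p₁ = P(outcome | exposed) = 107/2587 = 0.041361
p₀ = P(outcome | unexposed) = 74/2711 = 0.027296
Under exogeneity and monotonicity, PN = (p₁ − p₀) / p₁.
PN = (0.041361 − 0.027296) / 0.041361 = 0.014064 / 0.041361 ≈ 0.3400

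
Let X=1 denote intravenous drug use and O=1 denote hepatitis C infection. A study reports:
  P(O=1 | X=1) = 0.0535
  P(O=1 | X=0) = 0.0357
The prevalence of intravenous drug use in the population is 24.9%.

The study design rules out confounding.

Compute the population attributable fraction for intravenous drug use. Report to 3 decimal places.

PAF ≈ 0.110

Let p₁ = 0.0535, p₀ = 0.0357.
Overall risk P(Y=1) = π·p₁ + (1−π)·p₀ = 0.249×0.0535 + 0.751×0.0357 = 0.040132.
Under exogeneity, PAF = [P(Y=1) − p₀] / P(Y=1).
PAF = (0.040132 − 0.0357) / 0.040132 ≈ 0.1104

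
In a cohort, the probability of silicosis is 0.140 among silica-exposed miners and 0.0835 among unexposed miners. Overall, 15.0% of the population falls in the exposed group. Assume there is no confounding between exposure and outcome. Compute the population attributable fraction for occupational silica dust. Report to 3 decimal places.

PAF ≈ 0.092

Let p₁ = 0.14, p₀ = 0.0835.
Overall risk P(Y=1) = π·p₁ + (1−π)·p₀ = 0.15×0.14 + 0.85×0.0835 = 0.091975.
Under exogeneity, PAF = [P(Y=1) − p₀] / P(Y=1).
PAF = (0.091975 − 0.0835) / 0.091975 ≈ 0.0921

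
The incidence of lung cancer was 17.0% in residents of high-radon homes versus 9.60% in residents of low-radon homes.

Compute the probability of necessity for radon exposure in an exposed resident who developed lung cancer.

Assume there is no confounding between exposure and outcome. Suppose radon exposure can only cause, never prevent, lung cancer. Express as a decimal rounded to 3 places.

p₁ = 0.17, p₀ = 0.096.
Under exogeneity and monotonicity, PN = (p₁ − p₀) / p₁.
PN = (0.17 − 0.096) / 0.17 = 0.074 / 0.17 ≈ 0.4353

PN ≈ 0.435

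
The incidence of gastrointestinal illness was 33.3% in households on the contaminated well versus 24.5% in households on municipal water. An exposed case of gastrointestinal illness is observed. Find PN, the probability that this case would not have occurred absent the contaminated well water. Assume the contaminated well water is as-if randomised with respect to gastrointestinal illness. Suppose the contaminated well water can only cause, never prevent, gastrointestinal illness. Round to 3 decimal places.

PN ≈ 0.264

p₁ = 0.333, p₀ = 0.245.
Under exogeneity and monotonicity, PN = (p₁ − p₀) / p₁.
PN = (0.333 − 0.245) / 0.333 = 0.088 / 0.333 ≈ 0.2643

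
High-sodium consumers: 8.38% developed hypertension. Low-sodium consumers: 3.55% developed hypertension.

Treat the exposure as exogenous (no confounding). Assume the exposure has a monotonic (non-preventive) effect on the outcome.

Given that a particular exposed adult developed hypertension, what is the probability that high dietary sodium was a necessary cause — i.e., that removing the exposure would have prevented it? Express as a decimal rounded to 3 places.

PN ≈ 0.576

p₁ = 0.0838, p₀ = 0.0355.
Under exogeneity and monotonicity, PN = (p₁ − p₀) / p₁.
PN = (0.0838 − 0.0355) / 0.0838 = 0.0483 / 0.0838 ≈ 0.5764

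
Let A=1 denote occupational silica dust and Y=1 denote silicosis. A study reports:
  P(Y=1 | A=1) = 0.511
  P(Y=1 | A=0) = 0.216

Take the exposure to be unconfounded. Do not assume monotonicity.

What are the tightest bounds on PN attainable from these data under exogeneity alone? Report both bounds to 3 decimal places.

Let p₁ = 0.511, p₀ = 0.216.
Under exogeneity alone the bounds on PN are max{0,(p₁−p₀)/p₁} ≤ PN ≤ min{1,(1−p₀)/p₁}.
  lower = (p₁ − p₀)/p₁ = 0.295 / 0.511 ≈ 0.5773
  upper = min{1, (1 − p₀)/p₁} = 0.784 / 0.511 ≈ 1.5342 → capped at 1

0.577 ≤ PN ≤ 1.000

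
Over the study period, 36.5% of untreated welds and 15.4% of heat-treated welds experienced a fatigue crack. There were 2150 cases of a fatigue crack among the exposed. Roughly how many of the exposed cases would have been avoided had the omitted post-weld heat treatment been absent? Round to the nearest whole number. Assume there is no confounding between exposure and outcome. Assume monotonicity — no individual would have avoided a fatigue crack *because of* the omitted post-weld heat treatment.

about 1243 cases

p₁ = 0.365, p₀ = 0.154.
PN = (p₁ − p₀)/p₁ = (0.365 − 0.154) / 0.365 ≈ 0.57808.
Attributable cases ≈ PN × (exposed cases) = 0.57808 × 2150 ≈ 1242.88.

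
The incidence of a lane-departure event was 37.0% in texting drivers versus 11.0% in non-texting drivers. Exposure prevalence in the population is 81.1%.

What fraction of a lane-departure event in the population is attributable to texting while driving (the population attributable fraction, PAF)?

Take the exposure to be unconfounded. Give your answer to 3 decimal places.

p₁ = 0.37, p₀ = 0.11.
Overall risk P(Y=1) = π·p₁ + (1−π)·p₀ = 0.811×0.37 + 0.189×0.11 = 0.32086.
Under exogeneity, PAF = [P(Y=1) − p₀] / P(Y=1).
PAF = (0.32086 − 0.11) / 0.32086 ≈ 0.6572

PAF ≈ 0.657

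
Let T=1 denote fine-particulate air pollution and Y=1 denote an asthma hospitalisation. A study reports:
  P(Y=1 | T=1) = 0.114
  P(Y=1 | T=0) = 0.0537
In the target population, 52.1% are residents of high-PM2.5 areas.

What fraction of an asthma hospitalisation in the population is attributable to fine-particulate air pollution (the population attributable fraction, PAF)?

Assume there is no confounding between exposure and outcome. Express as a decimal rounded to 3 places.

Let p₁ = 0.114, p₀ = 0.0537.
Overall risk P(Y=1) = π·p₁ + (1−π)·p₀ = 0.521×0.114 + 0.479×0.0537 = 0.085116.
Under exogeneity, PAF = [P(Y=1) − p₀] / P(Y=1).
PAF = (0.085116 − 0.0537) / 0.085116 ≈ 0.3691

PAF ≈ 0.369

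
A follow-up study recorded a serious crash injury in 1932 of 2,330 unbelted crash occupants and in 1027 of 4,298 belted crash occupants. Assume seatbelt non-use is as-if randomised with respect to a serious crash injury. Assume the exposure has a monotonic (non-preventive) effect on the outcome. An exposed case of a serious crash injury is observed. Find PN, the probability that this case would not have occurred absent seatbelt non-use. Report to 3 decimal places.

p₁ = P(outcome | exposed) = 1932/2330 = 0.82918
p₀ = P(outcome | unexposed) = 1027/4298 = 0.23895
Under exogeneity and monotonicity, PN = (p₁ − p₀) / p₁.
PN = (0.82918 − 0.23895) / 0.82918 = 0.59024 / 0.82918 ≈ 0.7118

PN ≈ 0.712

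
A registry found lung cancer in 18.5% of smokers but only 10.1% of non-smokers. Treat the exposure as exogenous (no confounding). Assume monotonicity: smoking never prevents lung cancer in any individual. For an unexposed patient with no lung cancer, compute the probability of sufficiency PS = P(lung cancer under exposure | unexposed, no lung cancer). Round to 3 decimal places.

PS ≈ 0.093

p₁ = 0.185, p₀ = 0.101.
Under exogeneity and monotonicity, PS = (p₁ − p₀) / (1 − p₀).
PS = (0.185 − 0.101) / (1 − 0.101) = 0.084 / 0.899 ≈ 0.0934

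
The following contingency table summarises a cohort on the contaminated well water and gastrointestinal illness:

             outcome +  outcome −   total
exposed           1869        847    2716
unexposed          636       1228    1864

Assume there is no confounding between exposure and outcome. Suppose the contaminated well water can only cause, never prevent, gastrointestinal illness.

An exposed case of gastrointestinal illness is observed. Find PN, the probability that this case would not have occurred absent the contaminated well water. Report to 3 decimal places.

p₁ = P(outcome | exposed) = 1869/2716 = 0.68814
p₀ = P(outcome | unexposed) = 636/1864 = 0.3412
Under exogeneity and monotonicity, PN = (p₁ − p₀) / p₁.
PN = (0.68814 − 0.3412) / 0.68814 = 0.34694 / 0.68814 ≈ 0.5042

PN ≈ 0.504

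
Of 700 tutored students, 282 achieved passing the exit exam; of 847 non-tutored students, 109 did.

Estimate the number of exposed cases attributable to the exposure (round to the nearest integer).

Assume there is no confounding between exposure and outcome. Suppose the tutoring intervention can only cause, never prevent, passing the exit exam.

p₁ = P(outcome | exposed) = 282/700 = 0.40286
p₀ = P(outcome | unexposed) = 109/847 = 0.12869
PN = (p₁ − p₀)/p₁ = (0.40286 − 0.12869) / 0.40286 ≈ 0.68056.
Attributable cases ≈ PN × (exposed cases) = 0.68056 × 282 ≈ 191.92.

about 192 cases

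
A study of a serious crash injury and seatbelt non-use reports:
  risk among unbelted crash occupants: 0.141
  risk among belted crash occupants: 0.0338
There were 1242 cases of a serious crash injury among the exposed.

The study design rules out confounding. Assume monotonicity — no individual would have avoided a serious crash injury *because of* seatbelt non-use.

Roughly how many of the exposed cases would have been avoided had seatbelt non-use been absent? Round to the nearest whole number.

Let p₁ = 0.141, p₀ = 0.0338.
PN = (p₁ − p₀)/p₁ = (0.141 − 0.0338) / 0.141 ≈ 0.76028.
Attributable cases ≈ PN × (exposed cases) = 0.76028 × 1242 ≈ 944.27.

about 944 cases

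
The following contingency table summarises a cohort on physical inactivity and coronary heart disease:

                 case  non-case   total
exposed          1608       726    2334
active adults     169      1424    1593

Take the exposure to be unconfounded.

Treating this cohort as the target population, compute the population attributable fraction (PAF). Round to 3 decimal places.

PAF ≈ 0.766

p₁ = P(outcome | exposed) = 1608/2334 = 0.68895
p₀ = P(outcome | unexposed) = 169/1593 = 0.10609
Exposure prevalence π = 2334/3927 = 0.59435; overall risk P(Y=1) = 0.45251.
Under exogeneity, PAF = [P(Y=1) − p₀]/P(Y=1).
PAF = (0.45251 − 0.10609) / 0.45251 ≈ 0.7656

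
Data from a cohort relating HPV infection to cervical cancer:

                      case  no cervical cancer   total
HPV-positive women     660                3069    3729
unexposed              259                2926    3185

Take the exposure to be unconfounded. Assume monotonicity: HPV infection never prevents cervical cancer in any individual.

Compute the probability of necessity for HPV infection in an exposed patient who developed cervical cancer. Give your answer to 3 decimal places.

PN ≈ 0.541

p₁ = P(outcome | exposed) = 660/3729 = 0.17699
p₀ = P(outcome | unexposed) = 259/3185 = 0.081319
Under exogeneity and monotonicity, PN = (p₁ − p₀) / p₁.
PN = (0.17699 − 0.081319) / 0.17699 = 0.095672 / 0.17699 ≈ 0.5405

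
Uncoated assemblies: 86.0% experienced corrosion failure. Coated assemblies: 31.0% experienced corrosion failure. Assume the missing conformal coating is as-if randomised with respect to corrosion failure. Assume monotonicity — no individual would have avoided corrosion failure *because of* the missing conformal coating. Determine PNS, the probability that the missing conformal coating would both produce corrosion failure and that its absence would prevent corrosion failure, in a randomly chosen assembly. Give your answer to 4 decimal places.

p₁ = 0.86, p₀ = 0.31.
Under exogeneity and monotonicity, PNS = p₁ − p₀.
PNS = 0.86 − 0.31 = 0.55

PNS ≈ 0.5500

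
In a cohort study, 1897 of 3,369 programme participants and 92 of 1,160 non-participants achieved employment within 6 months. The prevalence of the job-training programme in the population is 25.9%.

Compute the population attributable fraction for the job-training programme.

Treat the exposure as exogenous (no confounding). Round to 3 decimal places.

PAF ≈ 0.612

p₁ = P(outcome | exposed) = 1897/3369 = 0.56308
p₀ = P(outcome | unexposed) = 92/1160 = 0.07931
Overall risk P(Y=1) = π·p₁ + (1−π)·p₀ = 0.259×0.56308 + 0.741×0.07931 = 0.20461.
Under exogeneity, PAF = [P(Y=1) − p₀] / P(Y=1).
PAF = (0.20461 − 0.07931) / 0.20461 ≈ 0.6124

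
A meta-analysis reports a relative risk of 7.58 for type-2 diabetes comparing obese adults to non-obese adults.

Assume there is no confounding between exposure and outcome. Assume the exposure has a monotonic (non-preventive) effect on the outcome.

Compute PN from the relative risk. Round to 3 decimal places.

Under exogeneity and monotonicity, PN = (RR − 1) / RR = 1 − 1/RR.
PN = (7.58 − 1) / 7.58 = 6.58 / 7.58 ≈ 0.8681

PN ≈ 0.868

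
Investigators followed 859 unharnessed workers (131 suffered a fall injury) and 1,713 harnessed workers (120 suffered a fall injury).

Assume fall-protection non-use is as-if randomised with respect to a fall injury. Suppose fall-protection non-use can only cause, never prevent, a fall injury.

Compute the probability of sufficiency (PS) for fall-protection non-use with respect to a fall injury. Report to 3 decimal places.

PS ≈ 0.089

p₁ = P(outcome | exposed) = 131/859 = 0.1525
p₀ = P(outcome | unexposed) = 120/1713 = 0.070053
Under exogeneity and monotonicity, PS = (p₁ − p₀) / (1 − p₀).
PS = (0.1525 − 0.070053) / (1 − 0.070053) = 0.08245 / 0.92995 ≈ 0.0887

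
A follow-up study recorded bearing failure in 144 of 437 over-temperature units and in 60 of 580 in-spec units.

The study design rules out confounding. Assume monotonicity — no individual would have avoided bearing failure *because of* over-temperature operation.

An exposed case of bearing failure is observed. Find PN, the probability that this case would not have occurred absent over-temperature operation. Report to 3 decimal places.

p₁ = P(outcome | exposed) = 144/437 = 0.32952
p₀ = P(outcome | unexposed) = 60/580 = 0.10345
Under exogeneity and monotonicity, PN = (p₁ − p₀) / p₁.
PN = (0.32952 − 0.10345) / 0.32952 = 0.22607 / 0.32952 ≈ 0.6861

PN ≈ 0.686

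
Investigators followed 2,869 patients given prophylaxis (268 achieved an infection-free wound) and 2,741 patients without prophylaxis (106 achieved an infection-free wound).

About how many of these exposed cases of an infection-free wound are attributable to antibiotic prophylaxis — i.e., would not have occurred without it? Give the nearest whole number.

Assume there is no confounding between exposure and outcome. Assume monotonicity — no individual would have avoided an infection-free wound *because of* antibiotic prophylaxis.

about 157 cases

p₁ = P(outcome | exposed) = 268/2869 = 0.093412
p₀ = P(outcome | unexposed) = 106/2741 = 0.038672
PN = (p₁ − p₀)/p₁ = (0.093412 − 0.038672) / 0.093412 ≈ 0.58601.
Attributable cases ≈ PN × (exposed cases) = 0.58601 × 268 ≈ 157.05.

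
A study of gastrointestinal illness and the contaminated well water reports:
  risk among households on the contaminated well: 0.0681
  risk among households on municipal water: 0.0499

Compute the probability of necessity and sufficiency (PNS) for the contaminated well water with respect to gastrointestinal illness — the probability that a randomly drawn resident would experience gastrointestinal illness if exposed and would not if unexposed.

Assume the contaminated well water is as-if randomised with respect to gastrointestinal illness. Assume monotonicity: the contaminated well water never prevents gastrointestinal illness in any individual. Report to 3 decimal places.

PNS ≈ 0.018

Let p₁ = 0.0681, p₀ = 0.0499.
Under exogeneity and monotonicity, PNS = p₁ − p₀.
PNS = 0.0681 − 0.0499 = 0.0182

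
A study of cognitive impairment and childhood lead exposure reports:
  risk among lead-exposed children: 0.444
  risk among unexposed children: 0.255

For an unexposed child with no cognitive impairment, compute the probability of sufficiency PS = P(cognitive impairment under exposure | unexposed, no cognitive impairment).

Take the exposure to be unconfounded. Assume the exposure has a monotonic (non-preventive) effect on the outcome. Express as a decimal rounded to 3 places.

PS ≈ 0.254

Let p₁ = 0.444, p₀ = 0.255.
Under exogeneity and monotonicity, PS = (p₁ − p₀) / (1 − p₀).
PS = (0.444 − 0.255) / (1 − 0.255) = 0.189 / 0.745 ≈ 0.2537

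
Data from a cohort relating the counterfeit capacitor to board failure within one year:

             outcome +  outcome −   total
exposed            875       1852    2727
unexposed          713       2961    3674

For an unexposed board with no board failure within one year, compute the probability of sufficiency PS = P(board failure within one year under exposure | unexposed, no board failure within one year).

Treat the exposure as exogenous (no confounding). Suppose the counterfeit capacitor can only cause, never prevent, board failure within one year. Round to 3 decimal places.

p₁ = P(outcome | exposed) = 875/2727 = 0.32087
p₀ = P(outcome | unexposed) = 713/3674 = 0.19407
Under exogeneity and monotonicity, PS = (p₁ − p₀)/(1 − p₀).
PS = (0.32087 − 0.19407) / 0.80593 ≈ 0.1573

PS ≈ 0.157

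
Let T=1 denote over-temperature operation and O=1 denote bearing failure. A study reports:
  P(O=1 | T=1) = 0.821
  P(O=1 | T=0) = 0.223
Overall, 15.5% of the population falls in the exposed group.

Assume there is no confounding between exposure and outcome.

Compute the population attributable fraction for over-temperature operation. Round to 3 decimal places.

PAF ≈ 0.294

Let p₁ = 0.821, p₀ = 0.223.
Overall risk P(Y=1) = π·p₁ + (1−π)·p₀ = 0.155×0.821 + 0.845×0.223 = 0.31569.
Under exogeneity, PAF = [P(Y=1) − p₀] / P(Y=1).
PAF = (0.31569 − 0.223) / 0.31569 ≈ 0.2936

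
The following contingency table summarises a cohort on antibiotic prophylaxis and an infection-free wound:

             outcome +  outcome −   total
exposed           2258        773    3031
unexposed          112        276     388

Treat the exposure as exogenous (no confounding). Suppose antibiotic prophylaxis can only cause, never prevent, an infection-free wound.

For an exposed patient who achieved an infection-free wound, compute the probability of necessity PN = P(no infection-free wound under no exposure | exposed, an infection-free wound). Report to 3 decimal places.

PN ≈ 0.613

p₁ = P(outcome | exposed) = 2258/3031 = 0.74497
p₀ = P(outcome | unexposed) = 112/388 = 0.28866
Under exogeneity and monotonicity, PN = (p₁ − p₀)/p₁.
PN = (0.74497 − 0.28866) / 0.74497 ≈ 0.6125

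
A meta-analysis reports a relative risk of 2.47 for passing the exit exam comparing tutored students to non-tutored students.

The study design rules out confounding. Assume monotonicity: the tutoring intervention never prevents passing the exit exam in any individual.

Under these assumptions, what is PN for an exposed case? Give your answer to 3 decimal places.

Under exogeneity and monotonicity, PN = (RR − 1) / RR = 1 − 1/RR.
PN = (2.47 − 1) / 2.47 = 1.47 / 2.47 ≈ 0.5951

PN ≈ 0.595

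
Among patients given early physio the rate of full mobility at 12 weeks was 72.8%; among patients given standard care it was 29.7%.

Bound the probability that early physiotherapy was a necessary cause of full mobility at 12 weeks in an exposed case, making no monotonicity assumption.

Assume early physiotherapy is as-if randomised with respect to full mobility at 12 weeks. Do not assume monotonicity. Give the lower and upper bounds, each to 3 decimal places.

p₁ = 0.728, p₀ = 0.297.
Under exogeneity alone the bounds on PN are max{0,(p₁−p₀)/p₁} ≤ PN ≤ min{1,(1−p₀)/p₁}.
  lower = (p₁ − p₀)/p₁ = 0.431 / 0.728 ≈ 0.5920
  upper = min{1, (1 − p₀)/p₁} = 0.703 / 0.728 ≈ 0.9657

0.592 ≤ PN ≤ 0.966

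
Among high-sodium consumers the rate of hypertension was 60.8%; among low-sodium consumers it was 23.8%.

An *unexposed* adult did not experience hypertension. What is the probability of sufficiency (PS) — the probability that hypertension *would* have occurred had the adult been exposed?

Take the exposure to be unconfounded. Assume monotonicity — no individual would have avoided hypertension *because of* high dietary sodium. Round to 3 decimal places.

PS ≈ 0.486

p₁ = 0.608, p₀ = 0.238.
Under exogeneity and monotonicity, PS = (p₁ − p₀) / (1 − p₀).
PS = (0.608 − 0.238) / (1 − 0.238) = 0.37 / 0.762 ≈ 0.4856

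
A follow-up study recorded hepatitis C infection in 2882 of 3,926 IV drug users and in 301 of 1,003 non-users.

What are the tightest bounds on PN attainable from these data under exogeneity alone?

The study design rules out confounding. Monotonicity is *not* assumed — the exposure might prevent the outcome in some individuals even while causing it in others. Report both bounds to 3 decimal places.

0.591 ≤ PN ≤ 0.953

p₁ = P(outcome | exposed) = 2882/3926 = 0.73408
p₀ = P(outcome | unexposed) = 301/1003 = 0.3001
Under exogeneity alone the bounds on PN are max{0,(p₁−p₀)/p₁} ≤ PN ≤ min{1,(1−p₀)/p₁}.
  lower = (p₁ − p₀)/p₁ = 0.43398 / 0.73408 ≈ 0.5912
  upper = min{1, (1 − p₀)/p₁} = 0.6999 / 0.73408 ≈ 0.9534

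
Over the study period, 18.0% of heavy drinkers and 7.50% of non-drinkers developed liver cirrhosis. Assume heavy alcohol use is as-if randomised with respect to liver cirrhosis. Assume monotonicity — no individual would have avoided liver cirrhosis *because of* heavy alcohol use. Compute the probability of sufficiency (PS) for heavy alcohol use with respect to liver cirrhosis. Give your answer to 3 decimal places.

PS ≈ 0.114

p₁ = 0.18, p₀ = 0.075.
Under exogeneity and monotonicity, PS = (p₁ − p₀) / (1 − p₀).
PS = (0.18 − 0.075) / (1 − 0.075) = 0.105 / 0.925 ≈ 0.1135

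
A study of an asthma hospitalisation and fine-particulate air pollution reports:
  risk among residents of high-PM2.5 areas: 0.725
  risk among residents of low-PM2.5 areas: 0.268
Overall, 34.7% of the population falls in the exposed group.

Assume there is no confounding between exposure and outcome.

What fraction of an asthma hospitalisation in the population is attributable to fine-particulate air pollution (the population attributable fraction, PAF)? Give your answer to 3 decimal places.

PAF ≈ 0.372

Let p₁ = 0.725, p₀ = 0.268.
Overall risk P(Y=1) = π·p₁ + (1−π)·p₀ = 0.347×0.725 + 0.653×0.268 = 0.42658.
Under exogeneity, PAF = [P(Y=1) − p₀] / P(Y=1).
PAF = (0.42658 − 0.268) / 0.42658 ≈ 0.3717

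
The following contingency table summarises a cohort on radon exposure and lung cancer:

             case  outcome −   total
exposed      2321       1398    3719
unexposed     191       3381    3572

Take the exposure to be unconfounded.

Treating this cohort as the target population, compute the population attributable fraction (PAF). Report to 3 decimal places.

p₁ = P(outcome | exposed) = 2321/3719 = 0.62409
p₀ = P(outcome | unexposed) = 191/3572 = 0.053471
Exposure prevalence π = 3719/7291 = 0.51008; overall risk P(Y=1) = 0.34453.
Under exogeneity, PAF = [P(Y=1) − p₀]/P(Y=1).
PAF = (0.34453 − 0.053471) / 0.34453 ≈ 0.8448

PAF ≈ 0.845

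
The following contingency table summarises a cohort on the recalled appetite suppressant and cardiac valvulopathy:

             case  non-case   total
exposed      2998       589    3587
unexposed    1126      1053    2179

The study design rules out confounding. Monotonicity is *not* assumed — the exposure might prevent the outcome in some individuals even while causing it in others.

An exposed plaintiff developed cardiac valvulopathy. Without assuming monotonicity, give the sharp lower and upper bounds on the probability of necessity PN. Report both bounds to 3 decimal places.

0.382 ≤ PN ≤ 0.578

p₁ = P(outcome | exposed) = 2998/3587 = 0.8358
p₀ = P(outcome | unexposed) = 1126/2179 = 0.51675
Under exogeneity alone the bounds on PN are max{0,(p₁−p₀)/p₁} ≤ PN ≤ min{1,(1−p₀)/p₁}.
  lower = (p₁ − p₀)/p₁ = 0.31905 / 0.8358 ≈ 0.3817
  upper = min{1, (1 − p₀)/p₁} = 0.48325 / 0.8358 ≈ 0.5782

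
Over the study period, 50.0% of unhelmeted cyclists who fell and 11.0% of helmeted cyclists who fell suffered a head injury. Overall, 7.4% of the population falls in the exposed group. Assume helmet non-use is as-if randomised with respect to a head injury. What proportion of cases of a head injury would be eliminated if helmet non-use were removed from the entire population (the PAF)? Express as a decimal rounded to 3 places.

PAF ≈ 0.208

p₁ = 0.5, p₀ = 0.11.
Overall risk P(Y=1) = π·p₁ + (1−π)·p₀ = 0.074×0.5 + 0.926×0.11 = 0.13886.
Under exogeneity, PAF = [P(Y=1) − p₀] / P(Y=1).
PAF = (0.13886 − 0.11) / 0.13886 ≈ 0.2078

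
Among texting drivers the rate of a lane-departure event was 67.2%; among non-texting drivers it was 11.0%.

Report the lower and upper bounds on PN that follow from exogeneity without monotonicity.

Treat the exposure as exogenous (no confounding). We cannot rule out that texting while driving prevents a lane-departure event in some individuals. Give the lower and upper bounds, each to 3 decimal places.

0.836 ≤ PN ≤ 1.000

p₁ = 0.672, p₀ = 0.11.
Under exogeneity alone the bounds on PN are max{0,(p₁−p₀)/p₁} ≤ PN ≤ min{1,(1−p₀)/p₁}.
  lower = (p₁ − p₀)/p₁ = 0.562 / 0.672 ≈ 0.8363
  upper = min{1, (1 − p₀)/p₁} = 0.89 / 0.672 ≈ 1.3244 → capped at 1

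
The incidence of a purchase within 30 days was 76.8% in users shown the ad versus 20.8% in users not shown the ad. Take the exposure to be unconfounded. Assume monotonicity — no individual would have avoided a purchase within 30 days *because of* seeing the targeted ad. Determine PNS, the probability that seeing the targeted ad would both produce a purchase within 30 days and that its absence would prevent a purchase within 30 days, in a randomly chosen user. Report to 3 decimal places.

PNS ≈ 0.560

p₁ = 0.768, p₀ = 0.208.
Under exogeneity and monotonicity, PNS = p₁ − p₀.
PNS = 0.768 − 0.208 = 0.56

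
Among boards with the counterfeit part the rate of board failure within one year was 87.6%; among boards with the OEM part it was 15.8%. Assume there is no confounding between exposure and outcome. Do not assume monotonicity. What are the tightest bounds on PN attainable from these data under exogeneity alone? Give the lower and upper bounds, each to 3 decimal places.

p₁ = 0.876, p₀ = 0.158.
Under exogeneity alone the bounds on PN are max{0,(p₁−p₀)/p₁} ≤ PN ≤ min{1,(1−p₀)/p₁}.
  lower = (p₁ − p₀)/p₁ = 0.718 / 0.876 ≈ 0.8196
  upper = min{1, (1 − p₀)/p₁} = 0.842 / 0.876 ≈ 0.9612

0.820 ≤ PN ≤ 0.961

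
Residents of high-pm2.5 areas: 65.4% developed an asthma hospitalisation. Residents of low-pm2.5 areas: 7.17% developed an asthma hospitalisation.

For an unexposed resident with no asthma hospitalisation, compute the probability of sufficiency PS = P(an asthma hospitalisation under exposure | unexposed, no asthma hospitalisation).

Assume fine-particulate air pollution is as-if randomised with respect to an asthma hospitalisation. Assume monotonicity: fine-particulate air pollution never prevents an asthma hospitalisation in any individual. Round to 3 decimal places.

p₁ = 0.654, p₀ = 0.0717.
Under exogeneity and monotonicity, PS = (p₁ − p₀) / (1 − p₀).
PS = (0.654 − 0.0717) / (1 − 0.0717) = 0.5823 / 0.9283 ≈ 0.6273

PS ≈ 0.627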